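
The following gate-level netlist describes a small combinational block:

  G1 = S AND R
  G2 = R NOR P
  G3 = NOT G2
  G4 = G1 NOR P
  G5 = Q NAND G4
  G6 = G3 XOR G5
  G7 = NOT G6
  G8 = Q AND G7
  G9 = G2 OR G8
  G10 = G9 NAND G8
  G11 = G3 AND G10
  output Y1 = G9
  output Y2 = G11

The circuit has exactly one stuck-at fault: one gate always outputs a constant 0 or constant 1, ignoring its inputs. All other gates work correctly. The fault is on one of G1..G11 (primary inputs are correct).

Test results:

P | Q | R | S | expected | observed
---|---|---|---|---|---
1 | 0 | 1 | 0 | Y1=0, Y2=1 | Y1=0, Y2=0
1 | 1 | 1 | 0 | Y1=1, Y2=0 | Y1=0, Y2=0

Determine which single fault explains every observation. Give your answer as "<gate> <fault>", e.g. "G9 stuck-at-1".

G3 stuck-at-0

Fault-free values for test 1 (P=1, Q=0, R=1, S=0): G1=0, G2=0, G3=1, G4=0, G5=1, G6=0, G7=1, G8=0, G9=0, G10=1, G11=1, giving Y1=0, Y2=1. Observed Y1=0, Y2=0.
Test 1: faults giving observed Y1=0, Y2=0 are {G3 stuck-at-0, G10 stuck-at-0, G11 stuck-at-0}.
Test 2 (P=1, Q=1, R=1, S=0): fault-free G1=0, G2=0, G3=1, G4=0, G5=1, G6=0, G7=1, G8=1, G9=1, G10=0, G11=0 → Y1=1, Y2=0; observed Y1=0, Y2=0. Eliminates G10 stuck-at-0, G11 stuck-at-0.
Only G3 stuck-at-0 is consistent with every test.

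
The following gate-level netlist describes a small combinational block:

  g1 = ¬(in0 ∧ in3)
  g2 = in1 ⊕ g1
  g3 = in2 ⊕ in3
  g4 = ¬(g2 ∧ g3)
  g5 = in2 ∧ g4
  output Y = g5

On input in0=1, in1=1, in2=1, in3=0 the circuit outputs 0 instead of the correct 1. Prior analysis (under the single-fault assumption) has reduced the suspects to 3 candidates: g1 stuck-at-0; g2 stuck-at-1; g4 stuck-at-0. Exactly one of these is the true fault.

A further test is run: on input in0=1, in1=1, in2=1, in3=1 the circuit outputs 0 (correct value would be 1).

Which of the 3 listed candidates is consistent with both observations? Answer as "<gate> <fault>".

Evaluate each candidate on input in0=1, in1=1, in2=1, in3=1:
  g1 stuck-at-0: g1=0 [stuck-at-0], g2=1, g3=0, g4=1, g5=1 → 1 — eliminated
  g2 stuck-at-1: g1=0, g2=1 [stuck-at-1], g3=0, g4=1, g5=1 → 1 — eliminated
  g4 stuck-at-0: g1=0, g2=1, g3=0, g4=0 [stuck-at-0], g5=0 → 0 — matches
Only g4 stuck-at-0 reproduces the observed 0.

g4 stuck-at-0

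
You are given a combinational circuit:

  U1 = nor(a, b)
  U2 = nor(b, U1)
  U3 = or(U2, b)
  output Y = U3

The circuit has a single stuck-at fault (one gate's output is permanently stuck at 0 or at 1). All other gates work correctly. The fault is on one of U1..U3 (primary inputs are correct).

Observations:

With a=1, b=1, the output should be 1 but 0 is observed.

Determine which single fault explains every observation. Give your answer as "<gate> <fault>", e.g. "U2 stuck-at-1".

Fault-free values for test 1 (a=1, b=1): U1=0, U2=0, U3=1, giving Y=1. Observed 0.
Test 1: faults giving observed 0 are {U3 stuck-at-0}.
Only U3 stuck-at-0 is consistent with every test.

U3 stuck-at-0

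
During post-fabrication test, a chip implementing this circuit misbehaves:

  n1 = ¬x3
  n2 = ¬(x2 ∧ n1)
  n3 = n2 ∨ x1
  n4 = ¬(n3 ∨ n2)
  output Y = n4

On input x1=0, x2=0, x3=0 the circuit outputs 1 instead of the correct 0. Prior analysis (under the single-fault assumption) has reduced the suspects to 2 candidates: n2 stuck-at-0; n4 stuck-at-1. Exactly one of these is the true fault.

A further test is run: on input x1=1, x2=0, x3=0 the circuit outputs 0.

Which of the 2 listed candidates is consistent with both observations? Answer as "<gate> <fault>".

n2 stuck-at-0

Evaluate each candidate on input x1=1, x2=0, x3=0:
  n2 stuck-at-0: n1=1, n2=0 [stuck-at-0], n3=1, n4=0 → 0 — matches
  n4 stuck-at-1: n1=1, n2=1, n3=1, n4=1 [stuck-at-1] → 1 — eliminated
Only n2 stuck-at-0 reproduces the observed 0.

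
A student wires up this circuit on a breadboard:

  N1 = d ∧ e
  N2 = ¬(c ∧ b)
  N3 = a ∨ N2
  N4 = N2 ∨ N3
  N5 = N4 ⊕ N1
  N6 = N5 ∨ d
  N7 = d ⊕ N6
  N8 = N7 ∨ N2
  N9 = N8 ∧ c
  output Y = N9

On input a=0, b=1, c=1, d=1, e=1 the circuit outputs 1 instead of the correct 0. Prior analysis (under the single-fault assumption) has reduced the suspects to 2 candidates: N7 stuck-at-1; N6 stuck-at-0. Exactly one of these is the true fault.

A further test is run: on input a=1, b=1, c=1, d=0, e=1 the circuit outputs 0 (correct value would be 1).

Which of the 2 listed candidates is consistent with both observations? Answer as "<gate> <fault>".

Evaluate each candidate on input a=1, b=1, c=1, d=0, e=1:
  N7 stuck-at-1: N1=0, N2=0, N3=1, N4=1, N5=1, N6=1, N7=1 [stuck-at-1], N8=1, N9=1 → 1 — eliminated
  N6 stuck-at-0: N1=0, N2=0, N3=1, N4=1, N5=1, N6=0 [stuck-at-0], N7=0, N8=0, N9=0 → 0 — matches
Only N6 stuck-at-0 reproduces the observed 0.

N6 stuck-at-0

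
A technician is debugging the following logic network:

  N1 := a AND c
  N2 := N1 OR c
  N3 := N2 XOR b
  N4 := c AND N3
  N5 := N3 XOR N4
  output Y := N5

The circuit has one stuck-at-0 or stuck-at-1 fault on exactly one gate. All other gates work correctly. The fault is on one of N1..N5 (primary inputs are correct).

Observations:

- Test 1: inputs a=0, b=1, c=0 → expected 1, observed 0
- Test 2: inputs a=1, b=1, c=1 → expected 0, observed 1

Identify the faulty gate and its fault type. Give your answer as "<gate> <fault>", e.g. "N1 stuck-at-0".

Fault-free values for test 1 (a=0, b=1, c=0): N1=0, N2=0, N3=1, N4=0, N5=1, giving Y=1. Observed 0.
Test 1: faults giving observed 0 are {N1 stuck-at-1, N2 stuck-at-1, N3 stuck-at-0, N4 stuck-at-1, N5 stuck-at-0}.
Test 2 (a=1, b=1, c=1): fault-free N1=1, N2=1, N3=0, N4=0, N5=0 → 0; observed 1. Eliminates N1 stuck-at-1, N2 stuck-at-1, N3 stuck-at-0, N5 stuck-at-0.
Only N4 stuck-at-1 is consistent with every test.

N4 stuck-at-1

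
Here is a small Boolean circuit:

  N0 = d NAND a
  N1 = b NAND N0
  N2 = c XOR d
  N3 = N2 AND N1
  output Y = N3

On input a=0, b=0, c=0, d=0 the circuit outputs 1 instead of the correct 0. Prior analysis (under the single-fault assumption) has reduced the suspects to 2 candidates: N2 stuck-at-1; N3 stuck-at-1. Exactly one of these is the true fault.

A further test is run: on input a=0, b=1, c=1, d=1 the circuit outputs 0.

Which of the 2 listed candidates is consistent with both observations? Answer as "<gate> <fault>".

Evaluate each candidate on input a=0, b=1, c=1, d=1:
  N2 stuck-at-1: N0=1, N1=0, N2=1 [stuck-at-1], N3=0 → 0 — matches
  N3 stuck-at-1: N0=1, N1=0, N2=0, N3=1 [stuck-at-1] → 1 — eliminated
Only N2 stuck-at-1 reproduces the observed 0.

N2 stuck-at-1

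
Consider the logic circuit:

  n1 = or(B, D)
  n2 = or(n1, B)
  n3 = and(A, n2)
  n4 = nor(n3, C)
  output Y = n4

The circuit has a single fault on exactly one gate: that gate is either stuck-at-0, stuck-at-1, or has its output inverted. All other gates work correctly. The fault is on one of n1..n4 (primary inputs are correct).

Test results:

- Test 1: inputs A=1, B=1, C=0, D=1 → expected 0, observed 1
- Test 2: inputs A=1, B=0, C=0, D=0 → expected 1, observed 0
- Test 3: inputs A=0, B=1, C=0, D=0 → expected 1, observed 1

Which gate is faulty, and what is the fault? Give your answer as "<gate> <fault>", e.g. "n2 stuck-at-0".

Fault-free values for test 1 (A=1, B=1, C=0, D=1): n1=1, n2=1, n3=1, n4=0, giving Y=0. Observed 1.
Test 1: faults giving observed 1 are {n2 stuck-at-0, n2 inverted output, n3 stuck-at-0, n3 inverted output, n4 stuck-at-1, n4 inverted output}.
Test 2 (A=1, B=0, C=0, D=0): fault-free n1=0, n2=0, n3=0, n4=1 → 1; observed 0. Eliminates n2 stuck-at-0, n3 stuck-at-0, n4 stuck-at-1.
Test 3 (A=0, B=1, C=0, D=0): fault-free n1=1, n2=1, n3=0, n4=1 → 1; observed 1. Eliminates n3 inverted output, n4 inverted output.
Only n2 inverted output is consistent with every test.

n2 inverted output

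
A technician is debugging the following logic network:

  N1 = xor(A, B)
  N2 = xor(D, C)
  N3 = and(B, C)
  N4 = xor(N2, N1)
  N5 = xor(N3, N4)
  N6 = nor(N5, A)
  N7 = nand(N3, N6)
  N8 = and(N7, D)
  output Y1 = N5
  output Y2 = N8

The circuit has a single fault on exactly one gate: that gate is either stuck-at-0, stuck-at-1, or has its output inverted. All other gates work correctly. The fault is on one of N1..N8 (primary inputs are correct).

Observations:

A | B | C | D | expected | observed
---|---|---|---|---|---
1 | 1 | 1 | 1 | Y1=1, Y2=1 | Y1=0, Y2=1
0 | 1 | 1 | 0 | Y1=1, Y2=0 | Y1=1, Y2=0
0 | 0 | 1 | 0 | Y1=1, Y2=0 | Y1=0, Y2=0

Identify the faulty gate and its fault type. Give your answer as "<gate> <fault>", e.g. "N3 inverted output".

N1 stuck-at-1

Fault-free values for test 1 (A=1, B=1, C=1, D=1): N1=0, N2=0, N3=1, N4=0, N5=1, N6=0, N7=1, N8=1, giving Y1=1, Y2=1. Observed Y1=0, Y2=1.
Test 1: faults giving observed Y1=0, Y2=1 are {N1 stuck-at-1, N1 inverted output, N2 stuck-at-1, N2 inverted output, N3 stuck-at-0, N3 inverted output, N4 stuck-at-1, N4 inverted output, N5 stuck-at-0, N5 inverted output}.
Test 2 (A=0, B=1, C=1, D=0): fault-free N1=1, N2=1, N3=1, N4=0, N5=1, N6=0, N7=1, N8=0 → Y1=1, Y2=0; observed Y1=1, Y2=0. Eliminates N1 inverted output, N2 inverted output, N3 stuck-at-0, N3 inverted output, N4 stuck-at-1, N4 inverted output, N5 stuck-at-0, N5 inverted output.
Test 3 (A=0, B=0, C=1, D=0): fault-free N1=0, N2=1, N3=0, N4=1, N5=1, N6=0, N7=1, N8=0 → Y1=1, Y2=0; observed Y1=0, Y2=0. Eliminates N2 stuck-at-1.
Only N1 stuck-at-1 is consistent with every test.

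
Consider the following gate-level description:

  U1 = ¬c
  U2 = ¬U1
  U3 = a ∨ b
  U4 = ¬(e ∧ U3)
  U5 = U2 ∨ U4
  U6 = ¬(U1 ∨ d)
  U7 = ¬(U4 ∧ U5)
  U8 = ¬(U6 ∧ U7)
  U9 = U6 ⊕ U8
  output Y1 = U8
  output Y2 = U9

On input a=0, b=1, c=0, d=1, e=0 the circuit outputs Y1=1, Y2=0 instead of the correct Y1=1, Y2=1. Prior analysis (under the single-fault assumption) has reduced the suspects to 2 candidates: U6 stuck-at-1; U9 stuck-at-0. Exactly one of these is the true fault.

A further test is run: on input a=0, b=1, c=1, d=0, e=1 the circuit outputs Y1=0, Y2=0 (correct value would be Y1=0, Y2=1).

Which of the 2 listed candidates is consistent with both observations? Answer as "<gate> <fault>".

U9 stuck-at-0

Evaluate each candidate on input a=0, b=1, c=1, d=0, e=1:
  U6 stuck-at-1: U1=0, U2=1, U3=1, U4=0, U5=1, U6=1 [stuck-at-1], U7=1, U8=0, U9=1 → Y1=0, Y2=1 — eliminated
  U9 stuck-at-0: U1=0, U2=1, U3=1, U4=0, U5=1, U6=1, U7=1, U8=0, U9=0 [stuck-at-0] → Y1=0, Y2=0 — matches
Only U9 stuck-at-0 reproduces the observed Y1=0, Y2=0.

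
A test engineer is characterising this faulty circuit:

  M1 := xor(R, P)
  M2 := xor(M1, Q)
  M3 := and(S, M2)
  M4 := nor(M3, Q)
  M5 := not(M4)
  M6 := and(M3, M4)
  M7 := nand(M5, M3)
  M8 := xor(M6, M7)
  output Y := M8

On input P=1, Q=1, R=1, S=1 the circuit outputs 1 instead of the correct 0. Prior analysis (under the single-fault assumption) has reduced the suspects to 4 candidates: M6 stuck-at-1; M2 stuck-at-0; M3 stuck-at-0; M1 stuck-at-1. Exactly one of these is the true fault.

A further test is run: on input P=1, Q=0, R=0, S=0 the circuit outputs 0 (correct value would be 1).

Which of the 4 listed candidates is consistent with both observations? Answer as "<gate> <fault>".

M6 stuck-at-1

Evaluate each candidate on input P=1, Q=0, R=0, S=0:
  M6 stuck-at-1: M1=1, M2=1, M3=0, M4=1, M5=0, M6=1 [stuck-at-1], M7=1, M8=0 → 0 — matches
  M2 stuck-at-0: M1=1, M2=0 [stuck-at-0], M3=0, M4=1, M5=0, M6=0, M7=1, M8=1 → 1 — eliminated
  M3 stuck-at-0: M1=1, M2=1, M3=0 [stuck-at-0], M4=1, M5=0, M6=0, M7=1, M8=1 → 1 — eliminated
  M1 stuck-at-1: M1=1 [stuck-at-1], M2=1, M3=0, M4=1, M5=0, M6=0, M7=1, M8=1 → 1 — eliminated
Only M6 stuck-at-1 reproduces the observed 0.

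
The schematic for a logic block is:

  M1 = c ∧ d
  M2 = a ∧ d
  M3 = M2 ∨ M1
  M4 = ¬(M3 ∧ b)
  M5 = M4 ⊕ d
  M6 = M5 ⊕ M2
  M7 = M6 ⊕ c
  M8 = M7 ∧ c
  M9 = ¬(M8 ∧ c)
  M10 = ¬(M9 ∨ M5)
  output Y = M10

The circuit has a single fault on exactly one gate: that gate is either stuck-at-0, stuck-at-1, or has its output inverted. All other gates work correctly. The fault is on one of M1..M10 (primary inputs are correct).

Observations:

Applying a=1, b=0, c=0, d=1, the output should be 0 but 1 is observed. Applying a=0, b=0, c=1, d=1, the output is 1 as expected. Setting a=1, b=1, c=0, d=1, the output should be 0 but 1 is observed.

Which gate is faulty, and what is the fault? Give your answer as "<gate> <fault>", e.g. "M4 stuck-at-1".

M10 stuck-at-1

Fault-free values for test 1 (a=1, b=0, c=0, d=1): M1=0, M2=1, M3=1, M4=1, M5=0, M6=1, M7=1, M8=0, M9=1, M10=0, giving Y=0. Observed 1.
Test 1: faults giving observed 1 are {M9 stuck-at-0, M9 inverted output, M10 stuck-at-1, M10 inverted output}.
Test 2 (a=0, b=0, c=1, d=1): fault-free M1=1, M2=0, M3=1, M4=1, M5=0, M6=0, M7=1, M8=1, M9=0, M10=1 → 1; observed 1. Eliminates M9 inverted output, M10 inverted output.
Test 3 (a=1, b=1, c=0, d=1): fault-free M1=0, M2=1, M3=1, M4=0, M5=1, M6=0, M7=0, M8=0, M9=1, M10=0 → 0; observed 1. Eliminates M9 stuck-at-0.
Only M10 stuck-at-1 is consistent with every test.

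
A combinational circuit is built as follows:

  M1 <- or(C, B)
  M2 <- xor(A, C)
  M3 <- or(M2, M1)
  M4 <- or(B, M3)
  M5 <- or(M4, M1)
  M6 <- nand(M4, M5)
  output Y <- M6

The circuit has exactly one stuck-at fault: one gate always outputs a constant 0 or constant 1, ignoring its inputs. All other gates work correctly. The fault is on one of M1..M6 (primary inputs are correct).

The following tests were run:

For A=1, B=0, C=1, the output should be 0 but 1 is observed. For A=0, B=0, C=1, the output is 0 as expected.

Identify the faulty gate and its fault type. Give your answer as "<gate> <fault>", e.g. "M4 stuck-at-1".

Fault-free values for test 1 (A=1, B=0, C=1): M1=1, M2=0, M3=1, M4=1, M5=1, M6=0, giving Y=0. Observed 1.
Test 1: faults giving observed 1 are {M1 stuck-at-0, M3 stuck-at-0, M4 stuck-at-0, M5 stuck-at-0, M6 stuck-at-1}.
Test 2 (A=0, B=0, C=1): fault-free M1=1, M2=1, M3=1, M4=1, M5=1, M6=0 → 0; observed 0. Eliminates M3 stuck-at-0, M4 stuck-at-0, M5 stuck-at-0, M6 stuck-at-1.
Only M1 stuck-at-0 is consistent with every test.

M1 stuck-at-0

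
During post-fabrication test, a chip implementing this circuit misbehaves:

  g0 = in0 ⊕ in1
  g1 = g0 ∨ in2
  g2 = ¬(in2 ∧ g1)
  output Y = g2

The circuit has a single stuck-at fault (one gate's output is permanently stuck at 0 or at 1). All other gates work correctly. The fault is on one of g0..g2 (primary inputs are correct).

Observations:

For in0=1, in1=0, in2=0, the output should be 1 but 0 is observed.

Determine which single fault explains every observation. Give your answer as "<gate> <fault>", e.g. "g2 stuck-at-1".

Fault-free values for test 1 (in0=1, in1=0, in2=0): g0=1, g1=1, g2=1, giving Y=1. Observed 0.
Test 1: faults giving observed 0 are {g2 stuck-at-0}.
Only g2 stuck-at-0 is consistent with every test.

g2 stuck-at-0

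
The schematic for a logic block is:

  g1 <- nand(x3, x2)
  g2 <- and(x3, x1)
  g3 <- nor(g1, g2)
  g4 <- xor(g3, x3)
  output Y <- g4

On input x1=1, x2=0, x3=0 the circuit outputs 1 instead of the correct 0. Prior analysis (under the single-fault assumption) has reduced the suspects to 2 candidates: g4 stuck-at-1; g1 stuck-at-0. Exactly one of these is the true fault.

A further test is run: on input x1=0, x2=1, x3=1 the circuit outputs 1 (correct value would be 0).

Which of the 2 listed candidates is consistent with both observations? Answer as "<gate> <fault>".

Evaluate each candidate on input x1=0, x2=1, x3=1:
  g4 stuck-at-1: g1=0, g2=0, g3=1, g4=1 [stuck-at-1] → 1 — matches
  g1 stuck-at-0: g1=0 [stuck-at-0], g2=0, g3=1, g4=0 → 0 — eliminated
Only g4 stuck-at-1 reproduces the observed 1.

g4 stuck-at-1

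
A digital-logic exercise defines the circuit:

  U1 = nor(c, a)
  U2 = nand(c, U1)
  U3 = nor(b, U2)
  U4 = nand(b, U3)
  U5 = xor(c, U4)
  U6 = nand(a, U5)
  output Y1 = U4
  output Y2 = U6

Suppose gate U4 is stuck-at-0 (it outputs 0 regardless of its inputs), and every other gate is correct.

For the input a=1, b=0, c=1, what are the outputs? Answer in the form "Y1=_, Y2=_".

Propagate with U4 forced: U1=0, U2=1, U3=0, U4=0 [stuck-at-0], U5=1, U6=0.
So the outputs are Y1=0, Y2=0. (Without the fault they would be Y1=1, Y2=1.)

Y1=0, Y2=0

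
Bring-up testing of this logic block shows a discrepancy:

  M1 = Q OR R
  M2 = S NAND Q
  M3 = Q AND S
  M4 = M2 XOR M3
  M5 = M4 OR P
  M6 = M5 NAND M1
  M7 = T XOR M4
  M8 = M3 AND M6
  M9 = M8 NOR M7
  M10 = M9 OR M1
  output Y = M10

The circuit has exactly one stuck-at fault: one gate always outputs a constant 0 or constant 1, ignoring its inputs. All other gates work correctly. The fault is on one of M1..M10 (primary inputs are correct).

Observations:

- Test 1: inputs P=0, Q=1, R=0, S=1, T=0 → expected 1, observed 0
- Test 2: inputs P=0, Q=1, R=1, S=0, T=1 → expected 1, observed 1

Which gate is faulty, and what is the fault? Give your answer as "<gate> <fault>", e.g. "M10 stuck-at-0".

M1 stuck-at-0

Fault-free values for test 1 (P=0, Q=1, R=0, S=1, T=0): M1=1, M2=0, M3=1, M4=1, M5=1, M6=0, M7=1, M8=0, M9=0, M10=1, giving Y=1. Observed 0.
Test 1: faults giving observed 0 are {M1 stuck-at-0, M10 stuck-at-0}.
Test 2 (P=0, Q=1, R=1, S=0, T=1): fault-free M1=1, M2=1, M3=0, M4=1, M5=1, M6=0, M7=0, M8=0, M9=1, M10=1 → 1; observed 1. Eliminates M10 stuck-at-0.
Only M1 stuck-at-0 is consistent with every test.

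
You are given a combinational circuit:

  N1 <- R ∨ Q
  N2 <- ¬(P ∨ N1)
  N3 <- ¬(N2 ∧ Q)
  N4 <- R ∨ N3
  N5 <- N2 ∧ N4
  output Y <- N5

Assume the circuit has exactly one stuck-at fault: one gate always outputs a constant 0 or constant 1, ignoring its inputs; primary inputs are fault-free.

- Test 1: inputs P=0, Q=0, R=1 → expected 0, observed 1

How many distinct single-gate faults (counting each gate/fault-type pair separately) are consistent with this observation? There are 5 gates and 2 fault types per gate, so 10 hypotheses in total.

Fault-free: N1=1, N2=0, N3=1, N4=1, N5=0 → 0. Observed 1.
  N1 stuck-at-0: output 1 ✓
  N1 stuck-at-1: output 0 ✗
  N2 stuck-at-0: output 0 ✗
  N2 stuck-at-1: output 1 ✓
  N3 stuck-at-0: output 0 ✗
  N3 stuck-at-1: output 0 ✗
  N4 stuck-at-0: output 0 ✗
  N4 stuck-at-1: output 0 ✗
  N5 stuck-at-0: output 0 ✗
  N5 stuck-at-1: output 1 ✓
Consistent faults: {N1 stuck-at-0, N2 stuck-at-1, N5 stuck-at-1} — 3 in all.

3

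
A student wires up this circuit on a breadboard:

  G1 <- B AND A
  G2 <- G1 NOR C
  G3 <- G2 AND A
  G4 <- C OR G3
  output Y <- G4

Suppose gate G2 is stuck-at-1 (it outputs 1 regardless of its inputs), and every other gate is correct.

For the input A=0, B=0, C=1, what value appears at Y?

Propagate with G2 forced: G1=0, G2=1 [stuck-at-1], G3=0, G4=1.
So Y = 1. (Same as the fault-free value — the fault is masked on this input.)

1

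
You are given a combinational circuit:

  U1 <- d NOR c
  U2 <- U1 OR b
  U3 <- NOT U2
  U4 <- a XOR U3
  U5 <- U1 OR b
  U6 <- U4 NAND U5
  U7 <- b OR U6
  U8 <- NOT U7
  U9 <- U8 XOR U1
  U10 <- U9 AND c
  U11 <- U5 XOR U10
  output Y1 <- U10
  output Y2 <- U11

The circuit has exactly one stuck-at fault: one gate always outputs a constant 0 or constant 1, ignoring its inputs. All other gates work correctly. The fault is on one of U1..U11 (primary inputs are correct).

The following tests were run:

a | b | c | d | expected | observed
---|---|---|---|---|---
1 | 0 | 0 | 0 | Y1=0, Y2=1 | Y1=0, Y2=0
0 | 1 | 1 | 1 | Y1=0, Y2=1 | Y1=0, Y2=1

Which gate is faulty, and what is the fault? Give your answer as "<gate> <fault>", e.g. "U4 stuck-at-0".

U1 stuck-at-0

Fault-free values for test 1 (a=1, b=0, c=0, d=0): U1=1, U2=1, U3=0, U4=1, U5=1, U6=0, U7=0, U8=1, U9=0, U10=0, U11=1, giving Y1=0, Y2=1. Observed Y1=0, Y2=0.
Test 1: faults giving observed Y1=0, Y2=0 are {U1 stuck-at-0, U5 stuck-at-0, U11 stuck-at-0}.
Test 2 (a=0, b=1, c=1, d=1): fault-free U1=0, U2=1, U3=0, U4=0, U5=1, U6=1, U7=1, U8=0, U9=0, U10=0, U11=1 → Y1=0, Y2=1; observed Y1=0, Y2=1. Eliminates U5 stuck-at-0, U11 stuck-at-0.
Only U1 stuck-at-0 is consistent with every test.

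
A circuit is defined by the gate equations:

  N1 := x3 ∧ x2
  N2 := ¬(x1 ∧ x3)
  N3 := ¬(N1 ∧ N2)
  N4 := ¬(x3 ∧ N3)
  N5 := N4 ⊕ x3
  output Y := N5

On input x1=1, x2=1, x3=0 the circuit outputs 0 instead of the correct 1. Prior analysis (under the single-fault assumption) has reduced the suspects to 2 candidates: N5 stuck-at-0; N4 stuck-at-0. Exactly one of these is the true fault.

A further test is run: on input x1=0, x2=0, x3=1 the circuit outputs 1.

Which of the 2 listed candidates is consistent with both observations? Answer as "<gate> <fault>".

N4 stuck-at-0

Evaluate each candidate on input x1=0, x2=0, x3=1:
  N5 stuck-at-0: N1=0, N2=1, N3=1, N4=0, N5=0 [stuck-at-0] → 0 — eliminated
  N4 stuck-at-0: N1=0, N2=1, N3=1, N4=0 [stuck-at-0], N5=1 → 1 — matches
Only N4 stuck-at-0 reproduces the observed 1.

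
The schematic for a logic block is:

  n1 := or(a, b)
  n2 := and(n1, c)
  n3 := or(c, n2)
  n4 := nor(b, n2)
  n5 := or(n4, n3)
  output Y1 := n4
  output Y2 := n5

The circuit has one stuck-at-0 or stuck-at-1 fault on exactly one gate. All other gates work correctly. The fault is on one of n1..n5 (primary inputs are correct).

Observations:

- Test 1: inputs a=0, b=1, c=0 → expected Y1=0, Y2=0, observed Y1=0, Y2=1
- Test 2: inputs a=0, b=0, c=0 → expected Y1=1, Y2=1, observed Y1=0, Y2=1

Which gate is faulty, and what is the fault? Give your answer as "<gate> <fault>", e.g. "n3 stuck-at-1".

n2 stuck-at-1

Fault-free values for test 1 (a=0, b=1, c=0): n1=1, n2=0, n3=0, n4=0, n5=0, giving Y1=0, Y2=0. Observed Y1=0, Y2=1.
Test 1: faults giving observed Y1=0, Y2=1 are {n2 stuck-at-1, n3 stuck-at-1, n5 stuck-at-1}.
Test 2 (a=0, b=0, c=0): fault-free n1=0, n2=0, n3=0, n4=1, n5=1 → Y1=1, Y2=1; observed Y1=0, Y2=1. Eliminates n3 stuck-at-1, n5 stuck-at-1.
Only n2 stuck-at-1 is consistent with every test.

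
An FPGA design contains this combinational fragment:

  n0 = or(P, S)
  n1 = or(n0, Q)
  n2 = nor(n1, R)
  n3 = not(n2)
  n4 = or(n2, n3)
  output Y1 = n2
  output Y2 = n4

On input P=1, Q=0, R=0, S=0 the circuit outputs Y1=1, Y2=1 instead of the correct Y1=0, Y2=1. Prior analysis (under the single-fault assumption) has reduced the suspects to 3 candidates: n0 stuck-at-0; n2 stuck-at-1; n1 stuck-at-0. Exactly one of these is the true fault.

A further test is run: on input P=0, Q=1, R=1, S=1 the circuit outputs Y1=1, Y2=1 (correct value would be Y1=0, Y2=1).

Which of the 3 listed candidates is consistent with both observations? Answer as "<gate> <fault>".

n2 stuck-at-1

Evaluate each candidate on input P=0, Q=1, R=1, S=1:
  n0 stuck-at-0: n0=0 [stuck-at-0], n1=1, n2=0, n3=1, n4=1 → Y1=0, Y2=1 — eliminated
  n2 stuck-at-1: n0=1, n1=1, n2=1 [stuck-at-1], n3=0, n4=1 → Y1=1, Y2=1 — matches
  n1 stuck-at-0: n0=1, n1=0 [stuck-at-0], n2=0, n3=1, n4=1 → Y1=0, Y2=1 — eliminated
Only n2 stuck-at-1 reproduces the observed Y1=1, Y2=1.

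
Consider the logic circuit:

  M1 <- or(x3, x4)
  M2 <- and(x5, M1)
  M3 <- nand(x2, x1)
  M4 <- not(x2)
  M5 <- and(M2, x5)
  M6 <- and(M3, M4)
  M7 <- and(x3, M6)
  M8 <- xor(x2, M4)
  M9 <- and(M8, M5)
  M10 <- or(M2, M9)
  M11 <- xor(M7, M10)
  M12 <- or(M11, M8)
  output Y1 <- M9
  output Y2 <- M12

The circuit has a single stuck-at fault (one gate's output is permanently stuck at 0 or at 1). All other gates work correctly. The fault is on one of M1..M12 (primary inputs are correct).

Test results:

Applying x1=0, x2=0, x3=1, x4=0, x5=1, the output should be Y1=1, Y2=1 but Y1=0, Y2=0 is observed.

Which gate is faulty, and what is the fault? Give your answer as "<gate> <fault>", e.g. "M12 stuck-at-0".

M8 stuck-at-0

Fault-free values for test 1 (x1=0, x2=0, x3=1, x4=0, x5=1): M1=1, M2=1, M3=1, M4=1, M5=1, M6=1, M7=1, M8=1, M9=1, M10=1, M11=0, M12=1, giving Y1=1, Y2=1. Observed Y1=0, Y2=0.
Test 1: faults giving observed Y1=0, Y2=0 are {M8 stuck-at-0}.
Only M8 stuck-at-0 is consistent with every test.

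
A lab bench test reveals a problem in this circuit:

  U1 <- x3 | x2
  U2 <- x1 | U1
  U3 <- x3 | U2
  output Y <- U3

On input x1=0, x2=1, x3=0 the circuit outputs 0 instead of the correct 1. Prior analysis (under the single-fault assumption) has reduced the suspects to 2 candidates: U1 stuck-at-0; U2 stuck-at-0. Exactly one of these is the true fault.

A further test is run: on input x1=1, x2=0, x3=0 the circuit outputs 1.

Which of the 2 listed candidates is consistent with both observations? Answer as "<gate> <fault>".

Evaluate each candidate on input x1=1, x2=0, x3=0:
  U1 stuck-at-0: U1=0 [stuck-at-0], U2=1, U3=1 → 1 — matches
  U2 stuck-at-0: U1=0, U2=0 [stuck-at-0], U3=0 → 0 — eliminated
Only U1 stuck-at-0 reproduces the observed 1.

U1 stuck-at-0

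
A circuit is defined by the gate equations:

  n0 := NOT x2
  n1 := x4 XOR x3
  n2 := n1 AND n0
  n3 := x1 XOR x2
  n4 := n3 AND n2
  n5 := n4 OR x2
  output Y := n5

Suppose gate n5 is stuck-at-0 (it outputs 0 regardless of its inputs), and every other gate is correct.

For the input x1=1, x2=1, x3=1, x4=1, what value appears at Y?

Propagate with n5 forced: n0=0, n1=0, n2=0, n3=0, n4=0, n5=0 [stuck-at-0].
So Y = 0. (Without the fault it would be 1.)

0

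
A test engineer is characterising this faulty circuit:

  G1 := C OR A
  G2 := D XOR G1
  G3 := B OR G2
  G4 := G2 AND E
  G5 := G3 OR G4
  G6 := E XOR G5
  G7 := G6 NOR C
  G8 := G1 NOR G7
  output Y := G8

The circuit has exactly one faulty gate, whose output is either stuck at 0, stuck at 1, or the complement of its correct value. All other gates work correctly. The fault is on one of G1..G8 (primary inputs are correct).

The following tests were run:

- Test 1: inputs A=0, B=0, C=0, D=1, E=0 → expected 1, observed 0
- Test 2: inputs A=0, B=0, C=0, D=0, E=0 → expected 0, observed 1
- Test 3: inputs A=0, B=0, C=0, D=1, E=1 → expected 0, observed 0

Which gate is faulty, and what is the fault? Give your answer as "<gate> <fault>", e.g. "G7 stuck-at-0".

Fault-free values for test 1 (A=0, B=0, C=0, D=1, E=0): G1=0, G2=1, G3=1, G4=0, G5=1, G6=1, G7=0, G8=1, giving Y=1. Observed 0.
Test 1: faults giving observed 0 are {G1 stuck-at-1, G1 inverted output, G2 stuck-at-0, G2 inverted output, G3 stuck-at-0, G3 inverted output, G5 stuck-at-0, G5 inverted output, G6 stuck-at-0, G6 inverted output, G7 stuck-at-1, G7 inverted output, G8 stuck-at-0, G8 inverted output}.
Test 2 (A=0, B=0, C=0, D=0, E=0): fault-free G1=0, G2=0, G3=0, G4=0, G5=0, G6=0, G7=1, G8=0 → 0; observed 1. Eliminates G1 stuck-at-1, G1 inverted output, G2 stuck-at-0, G3 stuck-at-0, G5 stuck-at-0, G6 stuck-at-0, G7 stuck-at-1, G8 stuck-at-0.
Test 3 (A=0, B=0, C=0, D=1, E=1): fault-free G1=0, G2=1, G3=1, G4=1, G5=1, G6=0, G7=1, G8=0 → 0; observed 0. Eliminates G2 inverted output, G5 inverted output, G6 inverted output, G7 inverted output, G8 inverted output.
Only G3 inverted output is consistent with every test.

G3 inverted output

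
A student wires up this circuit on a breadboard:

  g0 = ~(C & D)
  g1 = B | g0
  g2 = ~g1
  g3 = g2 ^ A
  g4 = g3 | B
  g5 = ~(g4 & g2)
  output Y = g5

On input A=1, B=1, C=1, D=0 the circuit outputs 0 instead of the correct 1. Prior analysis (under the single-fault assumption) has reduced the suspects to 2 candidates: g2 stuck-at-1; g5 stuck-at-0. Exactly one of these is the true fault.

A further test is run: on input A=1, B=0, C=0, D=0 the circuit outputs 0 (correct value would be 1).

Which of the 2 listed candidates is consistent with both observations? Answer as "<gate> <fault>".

g5 stuck-at-0

Evaluate each candidate on input A=1, B=0, C=0, D=0:
  g2 stuck-at-1: g0=1, g1=1, g2=1 [stuck-at-1], g3=0, g4=0, g5=1 → 1 — eliminated
  g5 stuck-at-0: g0=1, g1=1, g2=0, g3=1, g4=1, g5=0 [stuck-at-0] → 0 — matches
Only g5 stuck-at-0 reproduces the observed 0.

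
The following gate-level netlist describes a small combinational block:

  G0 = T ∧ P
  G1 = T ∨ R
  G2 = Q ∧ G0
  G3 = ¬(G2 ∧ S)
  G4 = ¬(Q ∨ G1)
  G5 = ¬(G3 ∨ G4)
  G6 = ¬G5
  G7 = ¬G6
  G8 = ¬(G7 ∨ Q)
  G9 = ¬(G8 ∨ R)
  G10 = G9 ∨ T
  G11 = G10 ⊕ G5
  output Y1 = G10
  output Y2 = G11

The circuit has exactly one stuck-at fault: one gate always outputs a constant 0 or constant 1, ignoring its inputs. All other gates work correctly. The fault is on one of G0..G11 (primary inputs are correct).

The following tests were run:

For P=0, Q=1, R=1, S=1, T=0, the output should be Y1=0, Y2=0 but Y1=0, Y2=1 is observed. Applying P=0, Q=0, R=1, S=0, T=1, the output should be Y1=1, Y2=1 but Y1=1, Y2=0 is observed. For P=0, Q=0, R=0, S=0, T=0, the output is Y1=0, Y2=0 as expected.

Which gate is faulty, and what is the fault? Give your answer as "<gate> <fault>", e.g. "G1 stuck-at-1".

G3 stuck-at-0

Fault-free values for test 1 (P=0, Q=1, R=1, S=1, T=0): G0=0, G1=1, G2=0, G3=1, G4=0, G5=0, G6=1, G7=0, G8=0, G9=0, G10=0, G11=0, giving Y1=0, Y2=0. Observed Y1=0, Y2=1.
Test 1: faults giving observed Y1=0, Y2=1 are {G0 stuck-at-1, G2 stuck-at-1, G3 stuck-at-0, G5 stuck-at-1, G11 stuck-at-1}.
Test 2 (P=0, Q=0, R=1, S=0, T=1): fault-free G0=0, G1=1, G2=0, G3=1, G4=0, G5=0, G6=1, G7=0, G8=1, G9=0, G10=1, G11=1 → Y1=1, Y2=1; observed Y1=1, Y2=0. Eliminates G0 stuck-at-1, G2 stuck-at-1, G11 stuck-at-1.
Test 3 (P=0, Q=0, R=0, S=0, T=0): fault-free G0=0, G1=0, G2=0, G3=1, G4=1, G5=0, G6=1, G7=0, G8=1, G9=0, G10=0, G11=0 → Y1=0, Y2=0; observed Y1=0, Y2=0. Eliminates G5 stuck-at-1.
Only G3 stuck-at-0 is consistent with every test.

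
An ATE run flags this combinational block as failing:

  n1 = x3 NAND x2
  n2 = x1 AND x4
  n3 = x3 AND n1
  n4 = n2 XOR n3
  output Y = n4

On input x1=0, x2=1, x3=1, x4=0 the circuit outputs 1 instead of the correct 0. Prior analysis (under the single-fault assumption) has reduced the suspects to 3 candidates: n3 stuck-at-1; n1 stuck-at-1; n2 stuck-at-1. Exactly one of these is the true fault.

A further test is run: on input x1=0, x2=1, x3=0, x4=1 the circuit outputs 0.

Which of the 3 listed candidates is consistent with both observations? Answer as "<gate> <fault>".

n1 stuck-at-1

Evaluate each candidate on input x1=0, x2=1, x3=0, x4=1:
  n3 stuck-at-1: n1=1, n2=0, n3=1 [stuck-at-1], n4=1 → 1 — eliminated
  n1 stuck-at-1: n1=1 [stuck-at-1], n2=0, n3=0, n4=0 → 0 — matches
  n2 stuck-at-1: n1=1, n2=1 [stuck-at-1], n3=0, n4=1 → 1 — eliminated
Only n1 stuck-at-1 reproduces the observed 0.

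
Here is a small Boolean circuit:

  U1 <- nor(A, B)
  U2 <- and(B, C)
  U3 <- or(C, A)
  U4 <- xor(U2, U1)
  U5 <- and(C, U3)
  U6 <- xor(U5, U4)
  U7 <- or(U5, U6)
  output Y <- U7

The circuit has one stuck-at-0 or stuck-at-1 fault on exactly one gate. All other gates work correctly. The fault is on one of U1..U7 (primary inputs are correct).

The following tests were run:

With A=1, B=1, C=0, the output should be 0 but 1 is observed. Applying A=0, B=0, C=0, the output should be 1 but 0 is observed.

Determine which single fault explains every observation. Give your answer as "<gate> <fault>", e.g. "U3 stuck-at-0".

Fault-free values for test 1 (A=1, B=1, C=0): U1=0, U2=0, U3=1, U4=0, U5=0, U6=0, U7=0, giving Y=0. Observed 1.
Test 1: faults giving observed 1 are {U1 stuck-at-1, U2 stuck-at-1, U4 stuck-at-1, U5 stuck-at-1, U6 stuck-at-1, U7 stuck-at-1}.
Test 2 (A=0, B=0, C=0): fault-free U1=1, U2=0, U3=0, U4=1, U5=0, U6=1, U7=1 → 1; observed 0. Eliminates U1 stuck-at-1, U4 stuck-at-1, U5 stuck-at-1, U6 stuck-at-1, U7 stuck-at-1.
Only U2 stuck-at-1 is consistent with every test.

U2 stuck-at-1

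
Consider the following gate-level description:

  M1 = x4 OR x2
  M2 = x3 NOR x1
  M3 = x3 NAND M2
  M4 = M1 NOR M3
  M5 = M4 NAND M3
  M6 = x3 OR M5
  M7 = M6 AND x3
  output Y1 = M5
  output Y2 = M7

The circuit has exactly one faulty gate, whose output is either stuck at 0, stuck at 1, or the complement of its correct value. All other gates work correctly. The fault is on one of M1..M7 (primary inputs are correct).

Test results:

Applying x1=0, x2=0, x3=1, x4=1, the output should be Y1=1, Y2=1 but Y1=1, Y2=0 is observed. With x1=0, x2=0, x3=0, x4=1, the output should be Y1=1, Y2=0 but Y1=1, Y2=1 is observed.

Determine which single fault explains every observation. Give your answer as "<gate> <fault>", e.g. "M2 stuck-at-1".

M7 inverted output

Fault-free values for test 1 (x1=0, x2=0, x3=1, x4=1): M1=1, M2=0, M3=1, M4=0, M5=1, M6=1, M7=1, giving Y1=1, Y2=1. Observed Y1=1, Y2=0.
Test 1: faults giving observed Y1=1, Y2=0 are {M6 stuck-at-0, M6 inverted output, M7 stuck-at-0, M7 inverted output}.
Test 2 (x1=0, x2=0, x3=0, x4=1): fault-free M1=1, M2=1, M3=1, M4=0, M5=1, M6=1, M7=0 → Y1=1, Y2=0; observed Y1=1, Y2=1. Eliminates M6 stuck-at-0, M6 inverted output, M7 stuck-at-0.
Only M7 inverted output is consistent with every test.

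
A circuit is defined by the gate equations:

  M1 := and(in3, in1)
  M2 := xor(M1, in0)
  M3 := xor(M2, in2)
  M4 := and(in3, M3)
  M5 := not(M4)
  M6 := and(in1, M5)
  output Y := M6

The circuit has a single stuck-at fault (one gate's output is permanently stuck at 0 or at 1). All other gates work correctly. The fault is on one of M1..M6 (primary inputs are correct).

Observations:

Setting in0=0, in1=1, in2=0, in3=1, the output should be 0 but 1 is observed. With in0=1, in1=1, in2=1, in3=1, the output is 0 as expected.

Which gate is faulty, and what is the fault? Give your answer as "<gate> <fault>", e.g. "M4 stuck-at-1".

M2 stuck-at-0

Fault-free values for test 1 (in0=0, in1=1, in2=0, in3=1): M1=1, M2=1, M3=1, M4=1, M5=0, M6=0, giving Y=0. Observed 1.
Test 1: faults giving observed 1 are {M1 stuck-at-0, M2 stuck-at-0, M3 stuck-at-0, M4 stuck-at-0, M5 stuck-at-1, M6 stuck-at-1}.
Test 2 (in0=1, in1=1, in2=1, in3=1): fault-free M1=1, M2=0, M3=1, M4=1, M5=0, M6=0 → 0; observed 0. Eliminates M1 stuck-at-0, M3 stuck-at-0, M4 stuck-at-0, M5 stuck-at-1, M6 stuck-at-1.
Only M2 stuck-at-0 is consistent with every test.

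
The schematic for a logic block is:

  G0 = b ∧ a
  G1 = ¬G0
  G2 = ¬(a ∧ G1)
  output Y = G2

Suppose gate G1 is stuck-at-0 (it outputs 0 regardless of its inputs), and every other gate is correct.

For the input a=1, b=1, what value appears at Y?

Propagate with G1 forced: G0=1, G1=0 [stuck-at-0], G2=1.
So Y = 1. (Same as the fault-free value — the fault is masked on this input.)

1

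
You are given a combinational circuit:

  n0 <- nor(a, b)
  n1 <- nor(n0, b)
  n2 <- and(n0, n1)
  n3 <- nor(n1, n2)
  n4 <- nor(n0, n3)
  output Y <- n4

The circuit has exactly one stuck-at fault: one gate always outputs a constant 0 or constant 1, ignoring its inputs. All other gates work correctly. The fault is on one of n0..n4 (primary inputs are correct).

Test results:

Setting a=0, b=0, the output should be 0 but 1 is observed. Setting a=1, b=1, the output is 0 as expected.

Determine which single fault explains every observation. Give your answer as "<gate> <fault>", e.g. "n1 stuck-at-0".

n0 stuck-at-0

Fault-free values for test 1 (a=0, b=0): n0=1, n1=0, n2=0, n3=1, n4=0, giving Y=0. Observed 1.
Test 1: faults giving observed 1 are {n0 stuck-at-0, n4 stuck-at-1}.
Test 2 (a=1, b=1): fault-free n0=0, n1=0, n2=0, n3=1, n4=0 → 0; observed 0. Eliminates n4 stuck-at-1.
Only n0 stuck-at-0 is consistent with every test.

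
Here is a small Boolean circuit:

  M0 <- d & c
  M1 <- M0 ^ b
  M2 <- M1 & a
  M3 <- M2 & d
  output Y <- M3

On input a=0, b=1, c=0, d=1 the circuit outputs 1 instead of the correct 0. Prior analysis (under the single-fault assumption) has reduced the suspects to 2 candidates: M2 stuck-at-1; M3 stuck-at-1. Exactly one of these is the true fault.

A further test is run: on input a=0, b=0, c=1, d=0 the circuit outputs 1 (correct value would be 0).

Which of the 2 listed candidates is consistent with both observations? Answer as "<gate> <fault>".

M3 stuck-at-1

Evaluate each candidate on input a=0, b=0, c=1, d=0:
  M2 stuck-at-1: M0=0, M1=0, M2=1 [stuck-at-1], M3=0 → 0 — eliminated
  M3 stuck-at-1: M0=0, M1=0, M2=0, M3=1 [stuck-at-1] → 1 — matches
Only M3 stuck-at-1 reproduces the observed 1.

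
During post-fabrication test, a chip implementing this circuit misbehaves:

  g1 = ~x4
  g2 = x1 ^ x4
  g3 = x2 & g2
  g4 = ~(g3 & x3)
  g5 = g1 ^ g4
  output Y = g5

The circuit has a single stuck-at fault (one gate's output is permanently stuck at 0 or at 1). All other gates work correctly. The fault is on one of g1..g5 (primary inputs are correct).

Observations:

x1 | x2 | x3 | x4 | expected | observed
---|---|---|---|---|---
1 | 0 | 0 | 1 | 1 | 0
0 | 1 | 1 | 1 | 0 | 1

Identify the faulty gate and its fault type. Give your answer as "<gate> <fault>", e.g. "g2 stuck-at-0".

Fault-free values for test 1 (x1=1, x2=0, x3=0, x4=1): g1=0, g2=0, g3=0, g4=1, g5=1, giving Y=1. Observed 0.
Test 1: faults giving observed 0 are {g1 stuck-at-1, g4 stuck-at-0, g5 stuck-at-0}.
Test 2 (x1=0, x2=1, x3=1, x4=1): fault-free g1=0, g2=1, g3=1, g4=0, g5=0 → 0; observed 1. Eliminates g4 stuck-at-0, g5 stuck-at-0.
Only g1 stuck-at-1 is consistent with every test.

g1 stuck-at-1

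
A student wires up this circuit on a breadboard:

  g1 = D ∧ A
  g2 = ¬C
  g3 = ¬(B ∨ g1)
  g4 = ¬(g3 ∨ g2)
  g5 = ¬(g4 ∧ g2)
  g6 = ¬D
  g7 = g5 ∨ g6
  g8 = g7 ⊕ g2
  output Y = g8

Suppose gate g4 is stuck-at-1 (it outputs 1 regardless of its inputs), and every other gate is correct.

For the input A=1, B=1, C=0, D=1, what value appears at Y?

Propagate with g4 forced: g1=1, g2=1, g3=0, g4=1 [stuck-at-1], g5=0, g6=0, g7=0, g8=1.
So Y = 1. (Without the fault it would be 0.)

1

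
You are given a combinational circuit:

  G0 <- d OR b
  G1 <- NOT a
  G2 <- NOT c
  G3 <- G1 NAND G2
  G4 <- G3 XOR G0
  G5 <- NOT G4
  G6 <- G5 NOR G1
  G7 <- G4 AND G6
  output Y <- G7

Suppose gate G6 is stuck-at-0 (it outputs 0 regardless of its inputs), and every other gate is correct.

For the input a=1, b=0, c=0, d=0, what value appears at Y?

Propagate with G6 forced: G0=0, G1=0, G2=1, G3=1, G4=1, G5=0, G6=0 [stuck-at-0], G7=0.
So Y = 0. (Without the fault it would be 1.)

0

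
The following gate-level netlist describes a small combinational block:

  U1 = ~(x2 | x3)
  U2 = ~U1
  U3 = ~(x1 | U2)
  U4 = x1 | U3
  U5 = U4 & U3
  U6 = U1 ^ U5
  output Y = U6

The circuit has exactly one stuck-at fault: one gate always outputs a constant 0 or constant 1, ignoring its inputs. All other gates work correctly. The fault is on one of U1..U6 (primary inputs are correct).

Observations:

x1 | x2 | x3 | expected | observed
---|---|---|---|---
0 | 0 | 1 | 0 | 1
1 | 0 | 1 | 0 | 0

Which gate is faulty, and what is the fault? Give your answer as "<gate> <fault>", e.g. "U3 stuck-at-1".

Fault-free values for test 1 (x1=0, x2=0, x3=1): U1=0, U2=1, U3=0, U4=0, U5=0, U6=0, giving Y=0. Observed 1.
Test 1: faults giving observed 1 are {U2 stuck-at-0, U3 stuck-at-1, U5 stuck-at-1, U6 stuck-at-1}.
Test 2 (x1=1, x2=0, x3=1): fault-free U1=0, U2=1, U3=0, U4=1, U5=0, U6=0 → 0; observed 0. Eliminates U3 stuck-at-1, U5 stuck-at-1, U6 stuck-at-1.
Only U2 stuck-at-0 is consistent with every test.

U2 stuck-at-0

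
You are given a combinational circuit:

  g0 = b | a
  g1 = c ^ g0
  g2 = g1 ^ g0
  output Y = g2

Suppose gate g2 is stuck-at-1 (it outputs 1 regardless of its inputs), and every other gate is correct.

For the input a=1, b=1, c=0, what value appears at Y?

Propagate with g2 forced: g0=1, g1=1, g2=1 [stuck-at-1].
So Y = 1. (Without the fault it would be 0.)

1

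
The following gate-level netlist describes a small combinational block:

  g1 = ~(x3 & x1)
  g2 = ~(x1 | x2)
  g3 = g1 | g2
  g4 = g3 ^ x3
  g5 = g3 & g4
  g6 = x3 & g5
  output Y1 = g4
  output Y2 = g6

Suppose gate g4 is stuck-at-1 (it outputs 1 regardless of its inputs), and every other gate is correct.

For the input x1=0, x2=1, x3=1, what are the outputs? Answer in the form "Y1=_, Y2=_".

Propagate with g4 forced: g1=1, g2=0, g3=1, g4=1 [stuck-at-1], g5=1, g6=1.
So the outputs are Y1=1, Y2=1. (Without the fault they would be Y1=0, Y2=0.)

Y1=1, Y2=1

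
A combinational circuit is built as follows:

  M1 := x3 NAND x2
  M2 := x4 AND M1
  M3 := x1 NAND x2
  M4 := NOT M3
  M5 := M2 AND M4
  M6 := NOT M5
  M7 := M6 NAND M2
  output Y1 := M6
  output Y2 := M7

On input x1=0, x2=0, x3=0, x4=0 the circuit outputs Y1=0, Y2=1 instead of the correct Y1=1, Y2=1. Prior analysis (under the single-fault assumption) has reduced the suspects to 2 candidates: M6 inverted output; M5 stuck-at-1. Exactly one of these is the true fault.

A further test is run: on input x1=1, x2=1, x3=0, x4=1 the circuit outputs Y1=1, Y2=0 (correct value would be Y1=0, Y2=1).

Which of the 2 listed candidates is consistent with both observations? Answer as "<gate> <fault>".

Evaluate each candidate on input x1=1, x2=1, x3=0, x4=1:
  M6 inverted output: M1=1, M2=1, M3=0, M4=1, M5=1, M6=1 [inverted output], M7=0 → Y1=1, Y2=0 — matches
  M5 stuck-at-1: M1=1, M2=1, M3=0, M4=1, M5=1 [stuck-at-1], M6=0, M7=1 → Y1=0, Y2=1 — eliminated
Only M6 inverted output reproduces the observed Y1=1, Y2=0.

M6 inverted output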